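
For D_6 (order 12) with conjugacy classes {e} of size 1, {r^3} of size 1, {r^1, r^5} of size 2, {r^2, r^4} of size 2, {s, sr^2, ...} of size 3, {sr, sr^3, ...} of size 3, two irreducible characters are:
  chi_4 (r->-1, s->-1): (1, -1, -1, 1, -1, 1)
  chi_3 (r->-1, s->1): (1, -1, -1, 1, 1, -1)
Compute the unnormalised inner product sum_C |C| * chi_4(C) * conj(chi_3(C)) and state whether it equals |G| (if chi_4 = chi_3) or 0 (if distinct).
Sum = 0; so <chi_4, chi_3> = 0 (distinct irreducibles are orthogonal).

Why: Compute term by term over conjugacy classes (|C| * chi_4(C) * conj(chi_3(C))):
  1*(1)*conj(1) + 1*(-1)*conj(-1) + 2*(-1)*conj(-1) + 2*(1)*conj(1) + 3*(-1)*conj(1) + 3*(1)*conj(-1)
  = (1) + (1) + (2) + (2) + (-3) + (-3)
  = 0.
Dividing by |G| = 12 gives 0/12 = 0, matching the row-orthogonality relation <chi_4, chi_3> = [chi_4 = chi_3].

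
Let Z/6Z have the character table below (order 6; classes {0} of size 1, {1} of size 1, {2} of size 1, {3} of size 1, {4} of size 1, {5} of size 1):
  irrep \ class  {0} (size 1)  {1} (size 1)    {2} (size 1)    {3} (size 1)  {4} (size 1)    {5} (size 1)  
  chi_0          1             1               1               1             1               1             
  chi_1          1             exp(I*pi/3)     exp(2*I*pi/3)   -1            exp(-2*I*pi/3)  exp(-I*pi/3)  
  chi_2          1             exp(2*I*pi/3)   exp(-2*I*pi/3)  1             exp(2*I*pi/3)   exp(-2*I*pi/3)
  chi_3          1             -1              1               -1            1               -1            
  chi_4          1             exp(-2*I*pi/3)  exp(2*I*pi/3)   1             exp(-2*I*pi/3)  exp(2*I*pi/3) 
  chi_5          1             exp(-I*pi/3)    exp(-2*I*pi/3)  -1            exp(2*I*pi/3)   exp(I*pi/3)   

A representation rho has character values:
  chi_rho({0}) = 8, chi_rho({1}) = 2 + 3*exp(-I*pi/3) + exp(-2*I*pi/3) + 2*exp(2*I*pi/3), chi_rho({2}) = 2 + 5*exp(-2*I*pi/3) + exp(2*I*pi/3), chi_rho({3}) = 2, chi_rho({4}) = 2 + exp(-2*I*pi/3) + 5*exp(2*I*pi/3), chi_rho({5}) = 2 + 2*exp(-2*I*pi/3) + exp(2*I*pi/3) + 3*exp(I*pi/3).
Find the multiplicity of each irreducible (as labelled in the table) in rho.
Multiplicities: chi_0: 2, chi_1: 0, chi_2: 2, chi_3: 0, chi_4: 1, chi_5: 3.

Working: Use <chi_rho, chi> = (1/|G|) sum_C |C| * chi_rho(C) * conj(chi(C)) with |G| = 6 for each irreducible chi in the table:
  <chi_rho, chi_0> = (1/6)[1*(8)*conj(1) + 1*(2 + 3*exp(-I*pi/3) + exp(-2*I*pi/3) + 2*exp(2*I*pi/3))*conj(1) + 1*(2 + 5*exp(-2*I*pi/3) + exp(2*I*pi/3))*conj(1) + 1*(2)*conj(1) + 1*(2 + exp(-2*I*pi/3) + 5*exp(2*I*pi/3))*conj(1) + 1*(2 + 2*exp(-2*I*pi/3) + exp(2*I*pi/3) + 3*exp(I*pi/3))*conj(1)]
      = (1/6)[(8) + (2 + 3*exp(-I*pi/3) + exp(-2*I*pi/3) + 2*exp(2*I*pi/3)) + (2 + 5*exp(-2*I*pi/3) + exp(2*I*pi/3)) + (2) + (2 + exp(-2*I*pi/3) + 5*exp(2*I*pi/3)) + (2 + 2*exp(-2*I*pi/3) + exp(2*I*pi/3) + 3*exp(I*pi/3))] = 12/6 = 2
  <chi_rho, chi_1> = (1/6)[1*(8)*conj(1) + 1*(2 + 3*exp(-I*pi/3) + exp(-2*I*pi/3) + 2*exp(2*I*pi/3))*conj(exp(I*pi/3)) + 1*(2 + 5*exp(-2*I*pi/3) + exp(2*I*pi/3))*conj(exp(2*I*pi/3)) + 1*(2)*conj(-1) + 1*(2 + exp(-2*I*pi/3) + 5*exp(2*I*pi/3))*conj(exp(-2*I*pi/3)) + 1*(2 + 2*exp(-2*I*pi/3) + exp(2*I*pi/3) + 3*exp(I*pi/3))*conj(exp(-I*pi/3))]
      = (1/6)[(8) + (-1 + 3*exp(-2*I*pi/3) + 2*exp(-I*pi/3) + 2*exp(I*pi/3)) + (1 + 2*exp(-2*I*pi/3) + 5*exp(2*I*pi/3)) + (-2) + (1 + 5*exp(-2*I*pi/3) + 2*exp(2*I*pi/3)) + (-1 + 2*exp(-I*pi/3) + 2*exp(I*pi/3) + 3*exp(2*I*pi/3))] = 0/6 = 0
  <chi_rho, chi_2> = (1/6)[1*(8)*conj(1) + 1*(2 + 3*exp(-I*pi/3) + exp(-2*I*pi/3) + 2*exp(2*I*pi/3))*conj(exp(2*I*pi/3)) + 1*(2 + 5*exp(-2*I*pi/3) + exp(2*I*pi/3))*conj(exp(-2*I*pi/3)) + 1*(2)*conj(1) + 1*(2 + exp(-2*I*pi/3) + 5*exp(2*I*pi/3))*conj(exp(2*I*pi/3)) + 1*(2 + 2*exp(-2*I*pi/3) + exp(2*I*pi/3) + 3*exp(I*pi/3))*conj(exp(-2*I*pi/3))]
      = (1/6)[(8) + (-1 + 2*exp(-2*I*pi/3) + exp(2*I*pi/3)) + (5 + exp(-2*I*pi/3) + 2*exp(2*I*pi/3)) + (2) + (5 + 2*exp(-2*I*pi/3) + exp(2*I*pi/3)) + (-1 + exp(-2*I*pi/3) + 2*exp(2*I*pi/3))] = 12/6 = 2
  <chi_rho, chi_3> = (1/6)[1*(8)*conj(1) + 1*(2 + 3*exp(-I*pi/3) + exp(-2*I*pi/3) + 2*exp(2*I*pi/3))*conj(-1) + 1*(2 + 5*exp(-2*I*pi/3) + exp(2*I*pi/3))*conj(1) + 1*(2)*conj(-1) + 1*(2 + exp(-2*I*pi/3) + 5*exp(2*I*pi/3))*conj(1) + 1*(2 + 2*exp(-2*I*pi/3) + exp(2*I*pi/3) + 3*exp(I*pi/3))*conj(-1)]
      = (1/6)[(8) + (-2 - 2*exp(2*I*pi/3) - exp(-2*I*pi/3) - 3*exp(-I*pi/3)) + (2 + 5*exp(-2*I*pi/3) + exp(2*I*pi/3)) + (-2) + (2 + exp(-2*I*pi/3) + 5*exp(2*I*pi/3)) + (-2 - 3*exp(I*pi/3) - exp(2*I*pi/3) - 2*exp(-2*I*pi/3))] = 0/6 = 0
  <chi_rho, chi_4> = (1/6)[1*(8)*conj(1) + 1*(2 + 3*exp(-I*pi/3) + exp(-2*I*pi/3) + 2*exp(2*I*pi/3))*conj(exp(-2*I*pi/3)) + 1*(2 + 5*exp(-2*I*pi/3) + exp(2*I*pi/3))*conj(exp(2*I*pi/3)) + 1*(2)*conj(1) + 1*(2 + exp(-2*I*pi/3) + 5*exp(2*I*pi/3))*conj(exp(-2*I*pi/3)) + 1*(2 + 2*exp(-2*I*pi/3) + exp(2*I*pi/3) + 3*exp(I*pi/3))*conj(exp(2*I*pi/3))]
      = (1/6)[(8) + (1 + 2*exp(-2*I*pi/3) + 2*exp(2*I*pi/3) + 3*exp(I*pi/3)) + (1 + 2*exp(-2*I*pi/3) + 5*exp(2*I*pi/3)) + (2) + (1 + 5*exp(-2*I*pi/3) + 2*exp(2*I*pi/3)) + (1 + 3*exp(-I*pi/3) + 2*exp(-2*I*pi/3) + 2*exp(2*I*pi/3))] = 6/6 = 1
  <chi_rho, chi_5> = (1/6)[1*(8)*conj(1) + 1*(2 + 3*exp(-I*pi/3) + exp(-2*I*pi/3) + 2*exp(2*I*pi/3))*conj(exp(-I*pi/3)) + 1*(2 + 5*exp(-2*I*pi/3) + exp(2*I*pi/3))*conj(exp(-2*I*pi/3)) + 1*(2)*conj(-1) + 1*(2 + exp(-2*I*pi/3) + 5*exp(2*I*pi/3))*conj(exp(2*I*pi/3)) + 1*(2 + 2*exp(-2*I*pi/3) + exp(2*I*pi/3) + 3*exp(I*pi/3))*conj(exp(I*pi/3))]
      = (1/6)[(8) + (1 + exp(-I*pi/3) + 2*exp(I*pi/3)) + (5 + exp(-2*I*pi/3) + 2*exp(2*I*pi/3)) + (-2) + (5 + 2*exp(-2*I*pi/3) + exp(2*I*pi/3)) + (1 + 2*exp(-I*pi/3) + exp(I*pi/3))] = 18/6 = 3
(Exp terms are combined using exp(i*s)*conj(exp(i*t)) = exp(i*(s-t)), and sums of them are collapsed using the identity that for every m > 1 the m distinct m-th roots of unity sum to 0, e.g. 1 + exp(2*I*pi/3) + exp(-2*I*pi/3) = 0.)
Dimension check: dim(rho) = sum (mult * dim) = 2*1 + 0*1 + 2*1 + 0*1 + 1*1 + 3*1 = 8 = chi_rho(e) = 8.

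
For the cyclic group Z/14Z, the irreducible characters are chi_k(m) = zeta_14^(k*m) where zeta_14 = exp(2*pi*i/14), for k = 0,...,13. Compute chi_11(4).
chi_11(4) = zeta_14^44 = exp(2*I*pi/7)

Argument: chi_11(4) = zeta_14^(11*4) = zeta_14^44. Since zeta_14^14 = 1, this equals zeta_14^2 = exp(2*pi*i*2/14) = exp(2*I*pi/7).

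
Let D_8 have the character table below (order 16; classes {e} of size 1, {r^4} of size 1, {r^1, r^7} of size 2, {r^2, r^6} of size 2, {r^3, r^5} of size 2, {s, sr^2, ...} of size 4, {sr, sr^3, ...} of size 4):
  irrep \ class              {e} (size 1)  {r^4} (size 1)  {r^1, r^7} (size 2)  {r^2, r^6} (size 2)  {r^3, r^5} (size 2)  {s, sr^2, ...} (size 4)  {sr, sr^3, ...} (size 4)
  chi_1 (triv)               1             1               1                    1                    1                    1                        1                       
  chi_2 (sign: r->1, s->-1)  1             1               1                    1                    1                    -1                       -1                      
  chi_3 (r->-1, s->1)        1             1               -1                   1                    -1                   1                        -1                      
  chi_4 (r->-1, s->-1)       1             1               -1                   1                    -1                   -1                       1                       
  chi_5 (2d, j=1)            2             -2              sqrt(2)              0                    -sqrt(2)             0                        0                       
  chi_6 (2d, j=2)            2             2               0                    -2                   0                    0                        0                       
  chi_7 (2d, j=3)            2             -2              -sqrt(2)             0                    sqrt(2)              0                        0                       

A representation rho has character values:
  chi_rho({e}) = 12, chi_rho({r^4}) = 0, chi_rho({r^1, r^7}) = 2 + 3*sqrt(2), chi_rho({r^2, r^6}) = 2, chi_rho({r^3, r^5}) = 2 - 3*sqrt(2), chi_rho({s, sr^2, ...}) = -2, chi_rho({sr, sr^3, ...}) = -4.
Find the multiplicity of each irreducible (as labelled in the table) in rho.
Multiplicities: chi_1: 0, chi_2: 3, chi_3: 1, chi_4: 0, chi_5: 3, chi_6: 1, chi_7: 0.

Use <chi_rho, chi> = (1/|G|) sum_C |C| * chi_rho(C) * conj(chi(C)) with |G| = 16 for each irreducible chi in the table:
  <chi_rho, chi_1> = (1/16)[1*(12)*conj(1) + 1*(0)*conj(1) + 2*(2 + 3*sqrt(2))*conj(1) + 2*(2)*conj(1) + 2*(2 - 3*sqrt(2))*conj(1) + 4*(-2)*conj(1) + 4*(-4)*conj(1)]
      = (1/16)[(12) + (0) + (4 + 6*sqrt(2)) + (4) + (4 - 6*sqrt(2)) + (-8) + (-16)] = 0/16 = 0
  <chi_rho, chi_2> = (1/16)[1*(12)*conj(1) + 1*(0)*conj(1) + 2*(2 + 3*sqrt(2))*conj(1) + 2*(2)*conj(1) + 2*(2 - 3*sqrt(2))*conj(1) + 4*(-2)*conj(-1) + 4*(-4)*conj(-1)]
      = (1/16)[(12) + (0) + (4 + 6*sqrt(2)) + (4) + (4 - 6*sqrt(2)) + (8) + (16)] = 48/16 = 3
  <chi_rho, chi_3> = (1/16)[1*(12)*conj(1) + 1*(0)*conj(1) + 2*(2 + 3*sqrt(2))*conj(-1) + 2*(2)*conj(1) + 2*(2 - 3*sqrt(2))*conj(-1) + 4*(-2)*conj(1) + 4*(-4)*conj(-1)]
      = (1/16)[(12) + (0) + (-6*sqrt(2) - 4) + (4) + (-4 + 6*sqrt(2)) + (-8) + (16)] = 16/16 = 1
  <chi_rho, chi_4> = (1/16)[1*(12)*conj(1) + 1*(0)*conj(1) + 2*(2 + 3*sqrt(2))*conj(-1) + 2*(2)*conj(1) + 2*(2 - 3*sqrt(2))*conj(-1) + 4*(-2)*conj(-1) + 4*(-4)*conj(1)]
      = (1/16)[(12) + (0) + (-6*sqrt(2) - 4) + (4) + (-4 + 6*sqrt(2)) + (8) + (-16)] = 0/16 = 0
  <chi_rho, chi_5> = (1/16)[1*(12)*conj(2) + 1*(0)*conj(-2) + 2*(2 + 3*sqrt(2))*conj(sqrt(2)) + 2*(2)*conj(0) + 2*(2 - 3*sqrt(2))*conj(-sqrt(2)) + 4*(-2)*conj(0) + 4*(-4)*conj(0)]
      = (1/16)[(24) + (0) + (4*sqrt(2) + 12) + (0) + (12 - 4*sqrt(2)) + (0) + (0)] = 48/16 = 3
  <chi_rho, chi_6> = (1/16)[1*(12)*conj(2) + 1*(0)*conj(2) + 2*(2 + 3*sqrt(2))*conj(0) + 2*(2)*conj(-2) + 2*(2 - 3*sqrt(2))*conj(0) + 4*(-2)*conj(0) + 4*(-4)*conj(0)]
      = (1/16)[(24) + (0) + (0) + (-8) + (0) + (0) + (0)] = 16/16 = 1
  <chi_rho, chi_7> = (1/16)[1*(12)*conj(2) + 1*(0)*conj(-2) + 2*(2 + 3*sqrt(2))*conj(-sqrt(2)) + 2*(2)*conj(0) + 2*(2 - 3*sqrt(2))*conj(sqrt(2)) + 4*(-2)*conj(0) + 4*(-4)*conj(0)]
      = (1/16)[(24) + (0) + (-12 - 4*sqrt(2)) + (0) + (-12 + 4*sqrt(2)) + (0) + (0)] = 0/16 = 0
Dimension check: dim(rho) = sum (mult * dim) = 0*1 + 3*1 + 1*1 + 0*1 + 3*2 + 1*2 + 0*2 = 12 = chi_rho(e) = 12.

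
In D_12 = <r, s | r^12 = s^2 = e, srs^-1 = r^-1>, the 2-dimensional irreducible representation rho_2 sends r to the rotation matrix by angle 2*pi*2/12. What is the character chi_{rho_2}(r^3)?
chi_{rho_2}(r^3) = 2*cos(2*pi*2*3/12) = -2

Solution. rho_2(r^3) is rotation by angle 2*pi*2*3/12, whose trace is 2*cos(2*pi*2*3/12) = -2.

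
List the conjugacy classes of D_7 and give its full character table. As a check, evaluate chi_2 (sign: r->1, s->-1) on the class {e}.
Conjugacy classes: {e} of size 1, {r^1, r^6} of size 2, {r^2, r^5} of size 2, {r^3, r^4} of size 2, {s, sr, ..., sr^6} of size 7.
Character table:
  irrep \ class              {e} (size 1)  {r^1, r^6} (size 2)  {r^2, r^5} (size 2)  {r^3, r^4} (size 2)  {s, sr, ..., sr^6} (size 7)
  chi_1 (triv)               1             1                    1                    1                    1                          
  chi_2 (sign: r->1, s->-1)  1             1                    1                    1                    -1                         
  chi_3 (2d, j=1)            2             2*cos(2*pi/7)        -2*cos(3*pi/7)       -2*cos(pi/7)         0                          
  chi_4 (2d, j=2)            2             -2*cos(3*pi/7)       -2*cos(pi/7)         2*cos(2*pi/7)        0                          
  chi_5 (2d, j=3)            2             -2*cos(pi/7)         2*cos(2*pi/7)        -2*cos(3*pi/7)       0                          

Spot check: chi_2 (sign: r->1, s->-1) on {e} = 1.

Justification: D_7 has order 2*7 = 14 with 5 conjugacy classes, hence 5 irreducibles. Sum of squared dims 1 + 1 + 4 + 4 + 4 = 14 = |G|. Linear characters come from the abelianisation; the 2-dimensional irreps have character r^k -> 2*cos(2*pi*j*k/7), reflections -> 0.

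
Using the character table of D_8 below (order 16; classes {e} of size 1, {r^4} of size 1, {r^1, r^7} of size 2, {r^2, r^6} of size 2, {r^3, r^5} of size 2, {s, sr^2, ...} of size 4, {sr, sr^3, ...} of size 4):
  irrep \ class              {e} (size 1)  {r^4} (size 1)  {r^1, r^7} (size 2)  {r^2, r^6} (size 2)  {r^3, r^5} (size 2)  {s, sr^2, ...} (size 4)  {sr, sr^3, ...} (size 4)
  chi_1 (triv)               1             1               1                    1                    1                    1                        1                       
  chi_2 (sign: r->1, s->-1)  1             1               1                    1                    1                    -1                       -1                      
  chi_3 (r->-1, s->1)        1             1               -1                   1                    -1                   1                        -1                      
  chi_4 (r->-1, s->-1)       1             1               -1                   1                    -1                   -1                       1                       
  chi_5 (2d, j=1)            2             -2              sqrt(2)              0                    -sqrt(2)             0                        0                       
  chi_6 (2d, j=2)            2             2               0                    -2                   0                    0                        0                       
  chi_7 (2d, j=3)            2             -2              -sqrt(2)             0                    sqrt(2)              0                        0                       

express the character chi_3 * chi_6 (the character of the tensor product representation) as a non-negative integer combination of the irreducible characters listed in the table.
chi_3 tensor chi_6 = chi_6 (all other irreducibles have multiplicity 0).

Justification: The character of a tensor product is the pointwise product (chi_3 * chi_6)(C) = chi_3(C) * chi_6(C):
  {e}: (1)*(2), {r^4}: (1)*(2), {r^1, r^7}: (-1)*(0), {r^2, r^6}: (1)*(-2), {r^3, r^5}: (-1)*(0), {s, sr^2, ...}: (1)*(0), {sr, sr^3, ...}: (-1)*(0)
so (chi_3 * chi_6) takes values
  {e} -> 2, {r^4} -> 2, {r^1, r^7} -> 0, {r^2, r^6} -> -2, {r^3, r^5} -> 0, {s, sr^2, ...} -> 0, {sr, sr^3, ...} -> 0.
Now take the inner product of this character with each irreducible chi from the table, <chi_3*chi_6, chi> = (1/16) sum_C |C| (chi_3*chi_6)(C) conj(chi(C)):
  <chi_3*chi_6, chi_1> = (1/16)[1*(2)*conj(1) + 1*(2)*conj(1) + 2*(0)*conj(1) + 2*(-2)*conj(1) + 2*(0)*conj(1) + 4*(0)*conj(1) + 4*(0)*conj(1)]
      = (1/16)[(2) + (2) + (0) + (-4) + (0) + (0) + (0)] = 0/16 = 0
  <chi_3*chi_6, chi_2> = (1/16)[1*(2)*conj(1) + 1*(2)*conj(1) + 2*(0)*conj(1) + 2*(-2)*conj(1) + 2*(0)*conj(1) + 4*(0)*conj(-1) + 4*(0)*conj(-1)]
      = (1/16)[(2) + (2) + (0) + (-4) + (0) + (0) + (0)] = 0/16 = 0
  <chi_3*chi_6, chi_3> = (1/16)[1*(2)*conj(1) + 1*(2)*conj(1) + 2*(0)*conj(-1) + 2*(-2)*conj(1) + 2*(0)*conj(-1) + 4*(0)*conj(1) + 4*(0)*conj(-1)]
      = (1/16)[(2) + (2) + (0) + (-4) + (0) + (0) + (0)] = 0/16 = 0
  <chi_3*chi_6, chi_4> = (1/16)[1*(2)*conj(1) + 1*(2)*conj(1) + 2*(0)*conj(-1) + 2*(-2)*conj(1) + 2*(0)*conj(-1) + 4*(0)*conj(-1) + 4*(0)*conj(1)]
      = (1/16)[(2) + (2) + (0) + (-4) + (0) + (0) + (0)] = 0/16 = 0
  <chi_3*chi_6, chi_5> = (1/16)[1*(2)*conj(2) + 1*(2)*conj(-2) + 2*(0)*conj(sqrt(2)) + 2*(-2)*conj(0) + 2*(0)*conj(-sqrt(2)) + 4*(0)*conj(0) + 4*(0)*conj(0)]
      = (1/16)[(4) + (-4) + (0) + (0) + (0) + (0) + (0)] = 0/16 = 0
  <chi_3*chi_6, chi_6> = (1/16)[1*(2)*conj(2) + 1*(2)*conj(2) + 2*(0)*conj(0) + 2*(-2)*conj(-2) + 2*(0)*conj(0) + 4*(0)*conj(0) + 4*(0)*conj(0)]
      = (1/16)[(4) + (4) + (0) + (8) + (0) + (0) + (0)] = 16/16 = 1
  <chi_3*chi_6, chi_7> = (1/16)[1*(2)*conj(2) + 1*(2)*conj(-2) + 2*(0)*conj(-sqrt(2)) + 2*(-2)*conj(0) + 2*(0)*conj(sqrt(2)) + 4*(0)*conj(0) + 4*(0)*conj(0)]
      = (1/16)[(4) + (-4) + (0) + (0) + (0) + (0) + (0)] = 0/16 = 0
Hence the multiplicities are chi_6: 1. Dimension check: dim(chi_3)*dim(chi_6) = 1*2 = 2 and sum (mult * dim) = 1*2 = 2.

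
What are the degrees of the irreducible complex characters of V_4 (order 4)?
Dimensions: 1, 1, 1, 1

Solution. There are 4 irreducibles (= number of conjugacy classes). Their dimensions d_i satisfy sum d_i^2 = |G| = 4: 1 + 1 + 1 + 1 = 4.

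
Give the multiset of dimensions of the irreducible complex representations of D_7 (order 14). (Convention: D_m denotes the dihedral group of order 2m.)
Dimensions: 1, 1, 2, 2, 2

There are 5 irreducibles (= number of conjugacy classes). Their dimensions d_i satisfy sum d_i^2 = |G| = 14: 1 + 1 + 4 + 4 + 4 = 14.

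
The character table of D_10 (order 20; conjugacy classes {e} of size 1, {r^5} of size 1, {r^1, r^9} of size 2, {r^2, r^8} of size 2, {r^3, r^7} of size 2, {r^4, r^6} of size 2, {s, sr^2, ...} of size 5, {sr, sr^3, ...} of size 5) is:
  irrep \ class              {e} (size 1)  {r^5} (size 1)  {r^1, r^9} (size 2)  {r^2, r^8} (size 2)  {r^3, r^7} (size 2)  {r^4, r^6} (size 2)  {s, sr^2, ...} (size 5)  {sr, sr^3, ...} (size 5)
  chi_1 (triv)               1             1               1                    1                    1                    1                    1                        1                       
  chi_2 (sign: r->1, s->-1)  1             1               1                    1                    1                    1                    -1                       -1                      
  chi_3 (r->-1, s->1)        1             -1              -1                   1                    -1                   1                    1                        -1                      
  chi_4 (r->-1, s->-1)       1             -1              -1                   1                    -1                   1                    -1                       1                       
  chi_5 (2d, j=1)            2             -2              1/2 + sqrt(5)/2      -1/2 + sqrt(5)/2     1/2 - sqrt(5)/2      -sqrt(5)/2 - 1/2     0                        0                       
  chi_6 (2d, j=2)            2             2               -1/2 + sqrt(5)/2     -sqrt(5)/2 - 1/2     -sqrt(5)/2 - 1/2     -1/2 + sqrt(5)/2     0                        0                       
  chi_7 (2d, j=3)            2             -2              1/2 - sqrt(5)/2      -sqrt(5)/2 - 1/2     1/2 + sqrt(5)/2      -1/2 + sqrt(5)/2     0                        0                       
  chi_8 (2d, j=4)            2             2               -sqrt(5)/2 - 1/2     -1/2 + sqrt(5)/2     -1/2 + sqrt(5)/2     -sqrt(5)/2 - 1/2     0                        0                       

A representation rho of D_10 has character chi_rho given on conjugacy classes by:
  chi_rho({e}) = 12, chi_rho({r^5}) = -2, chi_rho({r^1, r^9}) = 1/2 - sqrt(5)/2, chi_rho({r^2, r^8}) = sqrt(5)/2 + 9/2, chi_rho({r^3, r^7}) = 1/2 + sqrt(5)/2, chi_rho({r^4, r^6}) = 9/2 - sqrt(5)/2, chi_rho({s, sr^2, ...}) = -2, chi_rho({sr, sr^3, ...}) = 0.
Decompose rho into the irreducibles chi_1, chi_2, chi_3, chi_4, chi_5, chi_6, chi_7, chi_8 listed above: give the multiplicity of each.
Multiplicities: chi_1: 1, chi_2: 2, chi_3: 1, chi_4: 2, chi_5: 1, chi_6: 0, chi_7: 1, chi_8: 1.

Why: Use <chi_rho, chi> = (1/|G|) sum_C |C| * chi_rho(C) * conj(chi(C)) with |G| = 20 for each irreducible chi in the table:
  <chi_rho, chi_1> = (1/20)[1*(12)*conj(1) + 1*(-2)*conj(1) + 2*(1/2 - sqrt(5)/2)*conj(1) + 2*(sqrt(5)/2 + 9/2)*conj(1) + 2*(1/2 + sqrt(5)/2)*conj(1) + 2*(9/2 - sqrt(5)/2)*conj(1) + 5*(-2)*conj(1) + 5*(0)*conj(1)]
      = (1/20)[(12) + (-2) + (1 - sqrt(5)) + (sqrt(5) + 9) + (1 + sqrt(5)) + (9 - sqrt(5)) + (-10) + (0)] = 20/20 = 1
  <chi_rho, chi_2> = (1/20)[1*(12)*conj(1) + 1*(-2)*conj(1) + 2*(1/2 - sqrt(5)/2)*conj(1) + 2*(sqrt(5)/2 + 9/2)*conj(1) + 2*(1/2 + sqrt(5)/2)*conj(1) + 2*(9/2 - sqrt(5)/2)*conj(1) + 5*(-2)*conj(-1) + 5*(0)*conj(-1)]
      = (1/20)[(12) + (-2) + (1 - sqrt(5)) + (sqrt(5) + 9) + (1 + sqrt(5)) + (9 - sqrt(5)) + (10) + (0)] = 40/20 = 2
  <chi_rho, chi_3> = (1/20)[1*(12)*conj(1) + 1*(-2)*conj(-1) + 2*(1/2 - sqrt(5)/2)*conj(-1) + 2*(sqrt(5)/2 + 9/2)*conj(1) + 2*(1/2 + sqrt(5)/2)*conj(-1) + 2*(9/2 - sqrt(5)/2)*conj(1) + 5*(-2)*conj(1) + 5*(0)*conj(-1)]
      = (1/20)[(12) + (2) + (-1 + sqrt(5)) + (sqrt(5) + 9) + (-sqrt(5) - 1) + (9 - sqrt(5)) + (-10) + (0)] = 20/20 = 1
  <chi_rho, chi_4> = (1/20)[1*(12)*conj(1) + 1*(-2)*conj(-1) + 2*(1/2 - sqrt(5)/2)*conj(-1) + 2*(sqrt(5)/2 + 9/2)*conj(1) + 2*(1/2 + sqrt(5)/2)*conj(-1) + 2*(9/2 - sqrt(5)/2)*conj(1) + 5*(-2)*conj(-1) + 5*(0)*conj(1)]
      = (1/20)[(12) + (2) + (-1 + sqrt(5)) + (sqrt(5) + 9) + (-sqrt(5) - 1) + (9 - sqrt(5)) + (10) + (0)] = 40/20 = 2
  <chi_rho, chi_5> = (1/20)[1*(12)*conj(2) + 1*(-2)*conj(-2) + 2*(1/2 - sqrt(5)/2)*conj(1/2 + sqrt(5)/2) + 2*(sqrt(5)/2 + 9/2)*conj(-1/2 + sqrt(5)/2) + 2*(1/2 + sqrt(5)/2)*conj(1/2 - sqrt(5)/2) + 2*(9/2 - sqrt(5)/2)*conj(-sqrt(5)/2 - 1/2) + 5*(-2)*conj(0) + 5*(0)*conj(0)]
      = (1/20)[(24) + (4) + (-2) + (-2 + 4*sqrt(5)) + (-2) + (-4*sqrt(5) - 2) + (0) + (0)] = 20/20 = 1
  <chi_rho, chi_6> = (1/20)[1*(12)*conj(2) + 1*(-2)*conj(2) + 2*(1/2 - sqrt(5)/2)*conj(-1/2 + sqrt(5)/2) + 2*(sqrt(5)/2 + 9/2)*conj(-sqrt(5)/2 - 1/2) + 2*(1/2 + sqrt(5)/2)*conj(-sqrt(5)/2 - 1/2) + 2*(9/2 - sqrt(5)/2)*conj(-1/2 + sqrt(5)/2) + 5*(-2)*conj(0) + 5*(0)*conj(0)]
      = (1/20)[(24) + (-4) + (-3 + sqrt(5)) + (-5*sqrt(5) - 7) + (-3 - sqrt(5)) + (-7 + 5*sqrt(5)) + (0) + (0)] = 0/20 = 0
  <chi_rho, chi_7> = (1/20)[1*(12)*conj(2) + 1*(-2)*conj(-2) + 2*(1/2 - sqrt(5)/2)*conj(1/2 - sqrt(5)/2) + 2*(sqrt(5)/2 + 9/2)*conj(-sqrt(5)/2 - 1/2) + 2*(1/2 + sqrt(5)/2)*conj(1/2 + sqrt(5)/2) + 2*(9/2 - sqrt(5)/2)*conj(-1/2 + sqrt(5)/2) + 5*(-2)*conj(0) + 5*(0)*conj(0)]
      = (1/20)[(24) + (4) + (3 - sqrt(5)) + (-5*sqrt(5) - 7) + (sqrt(5) + 3) + (-7 + 5*sqrt(5)) + (0) + (0)] = 20/20 = 1
  <chi_rho, chi_8> = (1/20)[1*(12)*conj(2) + 1*(-2)*conj(2) + 2*(1/2 - sqrt(5)/2)*conj(-sqrt(5)/2 - 1/2) + 2*(sqrt(5)/2 + 9/2)*conj(-1/2 + sqrt(5)/2) + 2*(1/2 + sqrt(5)/2)*conj(-1/2 + sqrt(5)/2) + 2*(9/2 - sqrt(5)/2)*conj(-sqrt(5)/2 - 1/2) + 5*(-2)*conj(0) + 5*(0)*conj(0)]
      = (1/20)[(24) + (-4) + (2) + (-2 + 4*sqrt(5)) + (2) + (-4*sqrt(5) - 2) + (0) + (0)] = 20/20 = 1
Dimension check: dim(rho) = sum (mult * dim) = 1*1 + 2*1 + 1*1 + 2*1 + 1*2 + 0*2 + 1*2 + 1*2 = 12 = chi_rho(e) = 12.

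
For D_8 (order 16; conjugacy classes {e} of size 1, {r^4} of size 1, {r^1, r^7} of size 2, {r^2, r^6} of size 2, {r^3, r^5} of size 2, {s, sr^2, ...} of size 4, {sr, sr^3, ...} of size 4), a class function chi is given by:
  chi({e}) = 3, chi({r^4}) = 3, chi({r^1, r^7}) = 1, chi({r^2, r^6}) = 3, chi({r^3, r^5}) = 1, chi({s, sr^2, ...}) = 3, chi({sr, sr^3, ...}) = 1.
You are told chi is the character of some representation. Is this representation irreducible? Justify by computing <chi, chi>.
Not irreducible (reducible): <chi, chi> = 5 > 1.

Justification: <chi, chi> = (1/|G|) sum_C |C| * |chi(C)|^2 = (1/16)[1*|3|^2 + 1*|3|^2 + 2*|1|^2 + 2*|3|^2 + 2*|1|^2 + 4*|3|^2 + 4*|1|^2]
  = (1/16)[(9) + (9) + (2) + (18) + (2) + (36) + (4)] = 80/16 = 5.
A character is irreducible iff <chi, chi> = 1, so this representation is reducible.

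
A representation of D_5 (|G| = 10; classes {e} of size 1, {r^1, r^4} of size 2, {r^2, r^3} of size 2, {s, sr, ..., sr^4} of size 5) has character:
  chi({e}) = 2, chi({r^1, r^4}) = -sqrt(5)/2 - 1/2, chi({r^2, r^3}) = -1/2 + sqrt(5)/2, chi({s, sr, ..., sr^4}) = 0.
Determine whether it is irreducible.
Irreducible: <chi, chi> = 1.

Proof sketch: <chi, chi> = (1/|G|) sum_C |C| * |chi(C)|^2 = (1/10)[1*|2|^2 + 2*|-sqrt(5)/2 - 1/2|^2 + 2*|-1/2 + sqrt(5)/2|^2 + 5*|0|^2]
  = (1/10)[(4) + (sqrt(5) + 3) + (3 - sqrt(5)) + (0)] = 10/10 = 1.
A character is irreducible iff <chi, chi> = 1, so this representation is irreducible.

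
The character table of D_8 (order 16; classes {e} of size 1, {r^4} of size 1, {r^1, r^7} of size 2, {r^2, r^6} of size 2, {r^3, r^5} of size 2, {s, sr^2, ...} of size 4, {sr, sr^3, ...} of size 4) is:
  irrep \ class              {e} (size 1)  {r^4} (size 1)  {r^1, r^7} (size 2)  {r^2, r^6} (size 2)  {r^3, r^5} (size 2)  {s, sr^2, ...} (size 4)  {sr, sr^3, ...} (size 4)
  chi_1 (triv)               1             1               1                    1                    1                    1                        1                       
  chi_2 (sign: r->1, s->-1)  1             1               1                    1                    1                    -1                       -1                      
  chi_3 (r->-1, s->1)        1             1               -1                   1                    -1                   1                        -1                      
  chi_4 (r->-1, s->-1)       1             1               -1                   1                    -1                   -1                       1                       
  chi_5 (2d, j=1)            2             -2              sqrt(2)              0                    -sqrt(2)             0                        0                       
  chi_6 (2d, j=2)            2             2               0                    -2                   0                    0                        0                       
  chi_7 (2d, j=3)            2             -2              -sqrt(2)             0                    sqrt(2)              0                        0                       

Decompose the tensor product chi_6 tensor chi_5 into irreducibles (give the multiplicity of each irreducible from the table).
chi_6 tensor chi_5 = chi_5 + chi_7 (all other irreducibles have multiplicity 0).

Justification: The character of a tensor product is the pointwise product (chi_6 * chi_5)(C) = chi_6(C) * chi_5(C):
  {e}: (2)*(2), {r^4}: (2)*(-2), {r^1, r^7}: (0)*(sqrt(2)), {r^2, r^6}: (-2)*(0), {r^3, r^5}: (0)*(-sqrt(2)), {s, sr^2, ...}: (0)*(0), {sr, sr^3, ...}: (0)*(0)
so (chi_6 * chi_5) takes values
  {e} -> 4, {r^4} -> -4, {r^1, r^7} -> 0, {r^2, r^6} -> 0, {r^3, r^5} -> 0, {s, sr^2, ...} -> 0, {sr, sr^3, ...} -> 0.
Now take the inner product of this character with each irreducible chi from the table, <chi_6*chi_5, chi> = (1/16) sum_C |C| (chi_6*chi_5)(C) conj(chi(C)):
  <chi_6*chi_5, chi_1> = (1/16)[1*(4)*conj(1) + 1*(-4)*conj(1) + 2*(0)*conj(1) + 2*(0)*conj(1) + 2*(0)*conj(1) + 4*(0)*conj(1) + 4*(0)*conj(1)]
      = (1/16)[(4) + (-4) + (0) + (0) + (0) + (0) + (0)] = 0/16 = 0
  <chi_6*chi_5, chi_2> = (1/16)[1*(4)*conj(1) + 1*(-4)*conj(1) + 2*(0)*conj(1) + 2*(0)*conj(1) + 2*(0)*conj(1) + 4*(0)*conj(-1) + 4*(0)*conj(-1)]
      = (1/16)[(4) + (-4) + (0) + (0) + (0) + (0) + (0)] = 0/16 = 0
  <chi_6*chi_5, chi_3> = (1/16)[1*(4)*conj(1) + 1*(-4)*conj(1) + 2*(0)*conj(-1) + 2*(0)*conj(1) + 2*(0)*conj(-1) + 4*(0)*conj(1) + 4*(0)*conj(-1)]
      = (1/16)[(4) + (-4) + (0) + (0) + (0) + (0) + (0)] = 0/16 = 0
  <chi_6*chi_5, chi_4> = (1/16)[1*(4)*conj(1) + 1*(-4)*conj(1) + 2*(0)*conj(-1) + 2*(0)*conj(1) + 2*(0)*conj(-1) + 4*(0)*conj(-1) + 4*(0)*conj(1)]
      = (1/16)[(4) + (-4) + (0) + (0) + (0) + (0) + (0)] = 0/16 = 0
  <chi_6*chi_5, chi_5> = (1/16)[1*(4)*conj(2) + 1*(-4)*conj(-2) + 2*(0)*conj(sqrt(2)) + 2*(0)*conj(0) + 2*(0)*conj(-sqrt(2)) + 4*(0)*conj(0) + 4*(0)*conj(0)]
      = (1/16)[(8) + (8) + (0) + (0) + (0) + (0) + (0)] = 16/16 = 1
  <chi_6*chi_5, chi_6> = (1/16)[1*(4)*conj(2) + 1*(-4)*conj(2) + 2*(0)*conj(0) + 2*(0)*conj(-2) + 2*(0)*conj(0) + 4*(0)*conj(0) + 4*(0)*conj(0)]
      = (1/16)[(8) + (-8) + (0) + (0) + (0) + (0) + (0)] = 0/16 = 0
  <chi_6*chi_5, chi_7> = (1/16)[1*(4)*conj(2) + 1*(-4)*conj(-2) + 2*(0)*conj(-sqrt(2)) + 2*(0)*conj(0) + 2*(0)*conj(sqrt(2)) + 4*(0)*conj(0) + 4*(0)*conj(0)]
      = (1/16)[(8) + (8) + (0) + (0) + (0) + (0) + (0)] = 16/16 = 1
Hence the multiplicities are chi_5: 1, chi_7: 1. Dimension check: dim(chi_6)*dim(chi_5) = 2*2 = 4 and sum (mult * dim) = 1*2 + 1*2 = 4.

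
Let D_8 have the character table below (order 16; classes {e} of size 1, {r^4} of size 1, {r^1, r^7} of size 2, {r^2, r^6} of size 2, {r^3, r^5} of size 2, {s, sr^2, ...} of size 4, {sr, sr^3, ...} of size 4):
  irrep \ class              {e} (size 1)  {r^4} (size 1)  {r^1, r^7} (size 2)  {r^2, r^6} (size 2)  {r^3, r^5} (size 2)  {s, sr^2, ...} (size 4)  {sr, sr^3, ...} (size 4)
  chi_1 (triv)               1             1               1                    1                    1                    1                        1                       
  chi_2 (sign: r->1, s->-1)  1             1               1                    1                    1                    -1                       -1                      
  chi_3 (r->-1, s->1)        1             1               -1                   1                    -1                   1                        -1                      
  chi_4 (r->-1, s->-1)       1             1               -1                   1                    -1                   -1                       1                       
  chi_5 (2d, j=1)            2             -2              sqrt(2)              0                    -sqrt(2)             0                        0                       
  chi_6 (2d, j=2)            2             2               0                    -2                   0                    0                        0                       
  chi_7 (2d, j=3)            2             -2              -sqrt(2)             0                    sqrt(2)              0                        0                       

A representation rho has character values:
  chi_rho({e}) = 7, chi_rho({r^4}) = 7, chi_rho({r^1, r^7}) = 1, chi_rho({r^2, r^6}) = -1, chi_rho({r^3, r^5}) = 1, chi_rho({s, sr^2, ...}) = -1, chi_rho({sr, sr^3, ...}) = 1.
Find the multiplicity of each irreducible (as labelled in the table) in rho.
Multiplicities: chi_1: 1, chi_2: 1, chi_3: 0, chi_4: 1, chi_5: 0, chi_6: 2, chi_7: 0.

Reasoning: Use <chi_rho, chi> = (1/|G|) sum_C |C| * chi_rho(C) * conj(chi(C)) with |G| = 16 for each irreducible chi in the table:
  <chi_rho, chi_1> = (1/16)[1*(7)*conj(1) + 1*(7)*conj(1) + 2*(1)*conj(1) + 2*(-1)*conj(1) + 2*(1)*conj(1) + 4*(-1)*conj(1) + 4*(1)*conj(1)]
      = (1/16)[(7) + (7) + (2) + (-2) + (2) + (-4) + (4)] = 16/16 = 1
  <chi_rho, chi_2> = (1/16)[1*(7)*conj(1) + 1*(7)*conj(1) + 2*(1)*conj(1) + 2*(-1)*conj(1) + 2*(1)*conj(1) + 4*(-1)*conj(-1) + 4*(1)*conj(-1)]
      = (1/16)[(7) + (7) + (2) + (-2) + (2) + (4) + (-4)] = 16/16 = 1
  <chi_rho, chi_3> = (1/16)[1*(7)*conj(1) + 1*(7)*conj(1) + 2*(1)*conj(-1) + 2*(-1)*conj(1) + 2*(1)*conj(-1) + 4*(-1)*conj(1) + 4*(1)*conj(-1)]
      = (1/16)[(7) + (7) + (-2) + (-2) + (-2) + (-4) + (-4)] = 0/16 = 0
  <chi_rho, chi_4> = (1/16)[1*(7)*conj(1) + 1*(7)*conj(1) + 2*(1)*conj(-1) + 2*(-1)*conj(1) + 2*(1)*conj(-1) + 4*(-1)*conj(-1) + 4*(1)*conj(1)]
      = (1/16)[(7) + (7) + (-2) + (-2) + (-2) + (4) + (4)] = 16/16 = 1
  <chi_rho, chi_5> = (1/16)[1*(7)*conj(2) + 1*(7)*conj(-2) + 2*(1)*conj(sqrt(2)) + 2*(-1)*conj(0) + 2*(1)*conj(-sqrt(2)) + 4*(-1)*conj(0) + 4*(1)*conj(0)]
      = (1/16)[(14) + (-14) + (2*sqrt(2)) + (0) + (-2*sqrt(2)) + (0) + (0)] = 0/16 = 0
  <chi_rho, chi_6> = (1/16)[1*(7)*conj(2) + 1*(7)*conj(2) + 2*(1)*conj(0) + 2*(-1)*conj(-2) + 2*(1)*conj(0) + 4*(-1)*conj(0) + 4*(1)*conj(0)]
      = (1/16)[(14) + (14) + (0) + (4) + (0) + (0) + (0)] = 32/16 = 2
  <chi_rho, chi_7> = (1/16)[1*(7)*conj(2) + 1*(7)*conj(-2) + 2*(1)*conj(-sqrt(2)) + 2*(-1)*conj(0) + 2*(1)*conj(sqrt(2)) + 4*(-1)*conj(0) + 4*(1)*conj(0)]
      = (1/16)[(14) + (-14) + (-2*sqrt(2)) + (0) + (2*sqrt(2)) + (0) + (0)] = 0/16 = 0
Dimension check: dim(rho) = sum (mult * dim) = 1*1 + 1*1 + 0*1 + 1*1 + 0*2 + 2*2 + 0*2 = 7 = chi_rho(e) = 7.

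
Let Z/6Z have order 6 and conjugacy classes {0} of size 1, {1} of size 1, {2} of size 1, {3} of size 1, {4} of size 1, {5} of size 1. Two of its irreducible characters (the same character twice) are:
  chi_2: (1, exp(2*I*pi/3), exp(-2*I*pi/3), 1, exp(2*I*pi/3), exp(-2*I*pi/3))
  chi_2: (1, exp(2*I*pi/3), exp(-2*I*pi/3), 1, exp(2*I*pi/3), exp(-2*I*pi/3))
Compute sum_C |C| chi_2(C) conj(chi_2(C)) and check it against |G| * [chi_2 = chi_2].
Sum = 6 = |G| = 6; so <chi_2, chi_2> = 1 (norm-1 confirms irreducibility).

Argument: Compute term by term over conjugacy classes (|C| * chi_2(C) * conj(chi_2(C))):
  1*(1)*conj(1) + 1*(exp(2*I*pi/3))*conj(exp(2*I*pi/3)) + 1*(exp(-2*I*pi/3))*conj(exp(-2*I*pi/3)) + 1*(1)*conj(1) + 1*(exp(2*I*pi/3))*conj(exp(2*I*pi/3)) + 1*(exp(-2*I*pi/3))*conj(exp(-2*I*pi/3))
  = (1) + (1) + (1) + (1) + (1) + (1)
  = 6.
(Exp terms are combined using exp(i*s)*conj(exp(i*t)) = exp(i*(s-t)), and sums of them are collapsed using the identity that for every m > 1 the m distinct m-th roots of unity sum to 0, e.g. 1 + exp(2*I*pi/3) + exp(-2*I*pi/3) = 0.)
Dividing by |G| = 6 gives 6/6 = 1, matching the row-orthogonality relation <chi_2, chi_2> = [chi_2 = chi_2].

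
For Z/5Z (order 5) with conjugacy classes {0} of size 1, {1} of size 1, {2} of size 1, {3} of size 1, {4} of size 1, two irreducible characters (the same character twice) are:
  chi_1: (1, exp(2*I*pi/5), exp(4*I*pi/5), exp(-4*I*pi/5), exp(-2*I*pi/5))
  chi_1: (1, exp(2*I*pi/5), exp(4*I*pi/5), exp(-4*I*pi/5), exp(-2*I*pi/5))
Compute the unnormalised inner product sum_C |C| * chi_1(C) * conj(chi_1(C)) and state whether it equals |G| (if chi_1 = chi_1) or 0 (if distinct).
Sum = 5 = |G| = 5; so <chi_1, chi_1> = 1 (norm-1 confirms irreducibility).

Compute term by term over conjugacy classes (|C| * chi_1(C) * conj(chi_1(C))):
  1*(1)*conj(1) + 1*(exp(2*I*pi/5))*conj(exp(2*I*pi/5)) + 1*(exp(4*I*pi/5))*conj(exp(4*I*pi/5)) + 1*(exp(-4*I*pi/5))*conj(exp(-4*I*pi/5)) + 1*(exp(-2*I*pi/5))*conj(exp(-2*I*pi/5))
  = (1) + (1) + (1) + (1) + (1)
  = 5.
(Exp terms are combined using exp(i*s)*conj(exp(i*t)) = exp(i*(s-t)), and sums of them are collapsed using the identity that for every m > 1 the m distinct m-th roots of unity sum to 0, e.g. 1 + exp(2*I*pi/3) + exp(-2*I*pi/3) = 0.)
Dividing by |G| = 5 gives 5/5 = 1, matching the row-orthogonality relation <chi_1, chi_1> = [chi_1 = chi_1].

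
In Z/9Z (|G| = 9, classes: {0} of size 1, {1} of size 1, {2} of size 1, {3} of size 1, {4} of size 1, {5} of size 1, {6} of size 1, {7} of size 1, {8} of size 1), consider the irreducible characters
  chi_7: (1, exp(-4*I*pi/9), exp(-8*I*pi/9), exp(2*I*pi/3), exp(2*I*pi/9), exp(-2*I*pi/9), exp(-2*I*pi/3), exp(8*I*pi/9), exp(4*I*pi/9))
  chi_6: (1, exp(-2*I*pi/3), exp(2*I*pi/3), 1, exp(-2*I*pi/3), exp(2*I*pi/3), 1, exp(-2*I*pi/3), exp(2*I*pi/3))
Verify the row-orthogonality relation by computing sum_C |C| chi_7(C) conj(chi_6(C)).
Sum = 0; so <chi_7, chi_6> = 0 (distinct irreducibles are orthogonal).

Solution. Compute term by term over conjugacy classes (|C| * chi_7(C) * conj(chi_6(C))):
  1*(1)*conj(1) + 1*(exp(-4*I*pi/9))*conj(exp(-2*I*pi/3)) + 1*(exp(-8*I*pi/9))*conj(exp(2*I*pi/3)) + 1*(exp(2*I*pi/3))*conj(1) + 1*(exp(2*I*pi/9))*conj(exp(-2*I*pi/3)) + 1*(exp(-2*I*pi/9))*conj(exp(2*I*pi/3)) + 1*(exp(-2*I*pi/3))*conj(1) + 1*(exp(8*I*pi/9))*conj(exp(-2*I*pi/3)) + 1*(exp(4*I*pi/9))*conj(exp(2*I*pi/3))
  = (1) + (exp(2*I*pi/9)) + (exp(4*I*pi/9)) + (exp(2*I*pi/3)) + (exp(8*I*pi/9)) + (exp(-8*I*pi/9)) + (exp(-2*I*pi/3)) + (exp(-4*I*pi/9)) + (exp(-2*I*pi/9))
  = 0.
(Exp terms are combined using exp(i*s)*conj(exp(i*t)) = exp(i*(s-t)), and sums of them are collapsed using the identity that for every m > 1 the m distinct m-th roots of unity sum to 0, e.g. 1 + exp(2*I*pi/3) + exp(-2*I*pi/3) = 0.)
Dividing by |G| = 9 gives 0/9 = 0, matching the row-orthogonality relation <chi_7, chi_6> = [chi_7 = chi_6].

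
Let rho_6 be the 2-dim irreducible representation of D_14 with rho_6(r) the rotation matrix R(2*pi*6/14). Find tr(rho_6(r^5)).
chi_{rho_6}(r^5) = 2*cos(2*pi*6*5/14) = 2*cos(30*pi/7)

Why: rho_6(r^5) is rotation by angle 2*pi*6*5/14, whose trace is 2*cos(2*pi*6*5/14) = 2*cos(30*pi/7).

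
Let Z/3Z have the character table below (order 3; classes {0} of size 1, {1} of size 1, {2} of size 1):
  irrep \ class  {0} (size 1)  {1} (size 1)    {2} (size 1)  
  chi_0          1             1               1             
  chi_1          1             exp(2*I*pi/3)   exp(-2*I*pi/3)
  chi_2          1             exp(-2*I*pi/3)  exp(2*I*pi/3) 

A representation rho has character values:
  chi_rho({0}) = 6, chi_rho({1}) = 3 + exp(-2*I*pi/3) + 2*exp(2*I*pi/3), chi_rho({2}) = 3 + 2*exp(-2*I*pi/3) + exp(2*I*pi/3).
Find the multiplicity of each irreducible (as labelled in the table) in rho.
Multiplicities: chi_0: 3, chi_1: 2, chi_2: 1.

Use <chi_rho, chi> = (1/|G|) sum_C |C| * chi_rho(C) * conj(chi(C)) with |G| = 3 for each irreducible chi in the table:
  <chi_rho, chi_0> = (1/3)[1*(6)*conj(1) + 1*(3 + exp(-2*I*pi/3) + 2*exp(2*I*pi/3))*conj(1) + 1*(3 + 2*exp(-2*I*pi/3) + exp(2*I*pi/3))*conj(1)]
      = (1/3)[(6) + (3 + exp(-2*I*pi/3) + 2*exp(2*I*pi/3)) + (3 + 2*exp(-2*I*pi/3) + exp(2*I*pi/3))] = 9/3 = 3
  <chi_rho, chi_1> = (1/3)[1*(6)*conj(1) + 1*(3 + exp(-2*I*pi/3) + 2*exp(2*I*pi/3))*conj(exp(2*I*pi/3)) + 1*(3 + 2*exp(-2*I*pi/3) + exp(2*I*pi/3))*conj(exp(-2*I*pi/3))]
      = (1/3)[(6) + (2 + 3*exp(-2*I*pi/3) + exp(2*I*pi/3)) + (2 + exp(-2*I*pi/3) + 3*exp(2*I*pi/3))] = 6/3 = 2
  <chi_rho, chi_2> = (1/3)[1*(6)*conj(1) + 1*(3 + exp(-2*I*pi/3) + 2*exp(2*I*pi/3))*conj(exp(-2*I*pi/3)) + 1*(3 + 2*exp(-2*I*pi/3) + exp(2*I*pi/3))*conj(exp(2*I*pi/3))]
      = (1/3)[(6) + (1 + 2*exp(-2*I*pi/3) + 3*exp(2*I*pi/3)) + (1 + 3*exp(-2*I*pi/3) + 2*exp(2*I*pi/3))] = 3/3 = 1
(Exp terms are combined using exp(i*s)*conj(exp(i*t)) = exp(i*(s-t)), and sums of them are collapsed using the identity that for every m > 1 the m distinct m-th roots of unity sum to 0, e.g. 1 + exp(2*I*pi/3) + exp(-2*I*pi/3) = 0.)
Dimension check: dim(rho) = sum (mult * dim) = 3*1 + 2*1 + 1*1 = 6 = chi_rho(e) = 6.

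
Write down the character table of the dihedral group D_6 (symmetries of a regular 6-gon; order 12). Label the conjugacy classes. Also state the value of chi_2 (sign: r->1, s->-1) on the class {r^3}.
Conjugacy classes: {e} of size 1, {r^3} of size 1, {r^1, r^5} of size 2, {r^2, r^4} of size 2, {s, sr^2, ...} of size 3, {sr, sr^3, ...} of size 3.
Character table:
  irrep \ class              {e} (size 1)  {r^3} (size 1)  {r^1, r^5} (size 2)  {r^2, r^4} (size 2)  {s, sr^2, ...} (size 3)  {sr, sr^3, ...} (size 3)
  chi_1 (triv)               1             1               1                    1                    1                        1                       
  chi_2 (sign: r->1, s->-1)  1             1               1                    1                    -1                       -1                      
  chi_3 (r->-1, s->1)        1             -1              -1                   1                    1                        -1                      
  chi_4 (r->-1, s->-1)       1             -1              -1                   1                    -1                       1                       
  chi_5 (2d, j=1)            2             -2              1                    -1                   0                        0                       
  chi_6 (2d, j=2)            2             2               -1                   -1                   0                        0                       

Spot check: chi_2 (sign: r->1, s->-1) on {r^3} = 1.

Working: D_6 has order 2*6 = 12 with 6 conjugacy classes, hence 6 irreducibles. Sum of squared dims 1 + 1 + 1 + 1 + 4 + 4 = 12 = |G|. Linear characters come from the abelianisation; the 2-dimensional irreps have character r^k -> 2*cos(2*pi*j*k/6), reflections -> 0.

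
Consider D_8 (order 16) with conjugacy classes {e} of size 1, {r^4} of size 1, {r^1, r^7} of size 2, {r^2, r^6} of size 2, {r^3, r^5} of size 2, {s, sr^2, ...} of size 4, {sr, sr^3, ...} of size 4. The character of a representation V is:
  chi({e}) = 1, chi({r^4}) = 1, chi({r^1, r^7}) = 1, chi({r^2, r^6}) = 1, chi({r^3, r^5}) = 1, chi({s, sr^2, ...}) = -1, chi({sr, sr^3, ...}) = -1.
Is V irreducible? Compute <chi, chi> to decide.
Irreducible: <chi, chi> = 1.

Why: <chi, chi> = (1/|G|) sum_C |C| * |chi(C)|^2 = (1/16)[1*|1|^2 + 1*|1|^2 + 2*|1|^2 + 2*|1|^2 + 2*|1|^2 + 4*|-1|^2 + 4*|-1|^2]
  = (1/16)[(1) + (1) + (2) + (2) + (2) + (4) + (4)] = 16/16 = 1.
A character is irreducible iff <chi, chi> = 1, so this representation is irreducible.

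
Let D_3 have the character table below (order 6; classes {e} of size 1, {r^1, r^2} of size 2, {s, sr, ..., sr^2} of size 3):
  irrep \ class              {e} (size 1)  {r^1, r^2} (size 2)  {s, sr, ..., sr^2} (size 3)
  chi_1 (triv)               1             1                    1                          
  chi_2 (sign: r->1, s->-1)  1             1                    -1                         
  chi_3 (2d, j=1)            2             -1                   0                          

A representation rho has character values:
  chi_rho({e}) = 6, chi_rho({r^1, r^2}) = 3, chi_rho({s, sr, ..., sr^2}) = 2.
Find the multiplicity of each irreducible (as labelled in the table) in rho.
Multiplicities: chi_1: 3, chi_2: 1, chi_3: 1.

Working: Use <chi_rho, chi> = (1/|G|) sum_C |C| * chi_rho(C) * conj(chi(C)) with |G| = 6 for each irreducible chi in the table:
  <chi_rho, chi_1> = (1/6)[1*(6)*conj(1) + 2*(3)*conj(1) + 3*(2)*conj(1)]
      = (1/6)[(6) + (6) + (6)] = 18/6 = 3
  <chi_rho, chi_2> = (1/6)[1*(6)*conj(1) + 2*(3)*conj(1) + 3*(2)*conj(-1)]
      = (1/6)[(6) + (6) + (-6)] = 6/6 = 1
  <chi_rho, chi_3> = (1/6)[1*(6)*conj(2) + 2*(3)*conj(-1) + 3*(2)*conj(0)]
      = (1/6)[(12) + (-6) + (0)] = 6/6 = 1
Dimension check: dim(rho) = sum (mult * dim) = 3*1 + 1*1 + 1*2 = 6 = chi_rho(e) = 6.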